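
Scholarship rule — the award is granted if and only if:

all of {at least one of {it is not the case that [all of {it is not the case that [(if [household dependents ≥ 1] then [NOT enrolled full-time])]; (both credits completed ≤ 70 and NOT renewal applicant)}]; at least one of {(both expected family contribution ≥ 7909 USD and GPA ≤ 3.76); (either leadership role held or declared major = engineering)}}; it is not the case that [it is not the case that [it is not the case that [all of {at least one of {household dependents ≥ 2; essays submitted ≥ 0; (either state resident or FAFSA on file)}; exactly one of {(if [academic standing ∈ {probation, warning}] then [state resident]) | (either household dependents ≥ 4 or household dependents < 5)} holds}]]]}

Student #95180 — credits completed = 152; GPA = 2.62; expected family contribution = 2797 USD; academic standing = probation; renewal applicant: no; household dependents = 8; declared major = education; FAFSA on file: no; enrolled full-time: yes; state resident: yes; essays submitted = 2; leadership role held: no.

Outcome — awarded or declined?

Awarded

Atomic conditions:
  household dependents ≥ 1: 8 ≥ 1 is true
  NOT enrolled full-time: yes → false
  credits completed ≤ 70: 152 ≤ 70 is false
  NOT renewal applicant: no → true
  expected family contribution ≥ 7909 USD: 2797 ≥ 7909 is false
  GPA ≤ 3.76: 2.62 ≤ 3.76 is true
  leadership role held: no → false
  declared major = engineering: education == engineering is false
  household dependents ≥ 2: 8 ≥ 2 is true
  essays submitted ≥ 0: 2 ≥ 0 is true
  state resident: yes → true
  FAFSA on file: no → false
  academic standing ∈ {probation, warning}: probation is in the set → true
  household dependents ≥ 4: 8 ≥ 4 is true
  household dependents < 5: 8 < 5 is false
Combine:
[1.1.1.1.1] true → false = false
[1.1.1.1] NOT false = true
[1.1.1.2] false AND true = false
[1.1.1] true AND false = false
[1.1] NOT false = true
[1.2.1] false AND true = false
[1.2.2] false OR false = false
[1.2] false OR false = false
[1] true OR false = true
[2.1.1.1.1.3] true OR false = true
[2.1.1.1.1] true OR true OR true = true
[2.1.1.1.2.1] true → true = true
[2.1.1.1.2.2] true OR false = true
[2.1.1.1.2] exactly-one(true, true) = false
[2.1.1.1] true AND false = false
[2.1.1] NOT false = true
[2.1] NOT true = false
[2] NOT false = true
[root] true AND true = true
Overall: true → awarded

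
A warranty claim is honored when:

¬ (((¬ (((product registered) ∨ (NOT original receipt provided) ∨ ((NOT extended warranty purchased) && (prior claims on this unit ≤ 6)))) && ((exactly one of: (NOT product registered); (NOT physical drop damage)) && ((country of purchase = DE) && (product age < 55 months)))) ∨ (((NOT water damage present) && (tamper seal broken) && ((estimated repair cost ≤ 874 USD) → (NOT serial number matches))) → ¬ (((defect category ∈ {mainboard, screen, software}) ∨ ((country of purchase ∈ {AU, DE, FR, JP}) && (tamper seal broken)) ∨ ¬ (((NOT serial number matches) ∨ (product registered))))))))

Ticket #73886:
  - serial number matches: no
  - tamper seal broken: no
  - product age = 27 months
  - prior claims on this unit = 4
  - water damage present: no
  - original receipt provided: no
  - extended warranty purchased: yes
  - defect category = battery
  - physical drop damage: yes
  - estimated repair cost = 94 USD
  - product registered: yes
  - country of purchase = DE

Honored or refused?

Atomic conditions:
  product registered: yes → true
  NOT original receipt provided: no → true
  NOT extended warranty purchased: yes → false
  prior claims on this unit ≤ 6: 4 ≤ 6 is true
  NOT product registered: yes → false
  NOT physical drop damage: yes → false
  country of purchase = DE: DE == DE is true
  product age < 55 months: 27 < 55 is true
  NOT water damage present: no → true
  tamper seal broken: no → false
  estimated repair cost ≤ 874 USD: 94 ≤ 874 is true
  NOT serial number matches: no → true
  defect category ∈ {mainboard, screen, software}: battery is not in the set → false
  country of purchase ∈ {AU, DE, FR, JP}: DE is in the set → true
Combine:
[1.1.1.1.3] false AND true = false
[1.1.1.1] true OR true OR false = true
[1.1.1] NOT true = false
[1.1.2.1] exactly-one(false, false) = false
[1.1.2.2] true AND true = true
[1.1.2] false AND true = false
[1.1] false AND false = false
[1.2.1.3] true → true = true
[1.2.1] true AND false AND true = false
[1.2.2.1.2] true AND false = false
[1.2.2.1.3.1] true OR true = true
[1.2.2.1.3] NOT true = false
[1.2.2.1] false OR false OR false = false
[1.2.2] NOT false = true
[1.2] false → true (antecedent false ⇒ implication holds) = true
[1] false OR true = true
[root] NOT true = false
Overall: false → refused

Refused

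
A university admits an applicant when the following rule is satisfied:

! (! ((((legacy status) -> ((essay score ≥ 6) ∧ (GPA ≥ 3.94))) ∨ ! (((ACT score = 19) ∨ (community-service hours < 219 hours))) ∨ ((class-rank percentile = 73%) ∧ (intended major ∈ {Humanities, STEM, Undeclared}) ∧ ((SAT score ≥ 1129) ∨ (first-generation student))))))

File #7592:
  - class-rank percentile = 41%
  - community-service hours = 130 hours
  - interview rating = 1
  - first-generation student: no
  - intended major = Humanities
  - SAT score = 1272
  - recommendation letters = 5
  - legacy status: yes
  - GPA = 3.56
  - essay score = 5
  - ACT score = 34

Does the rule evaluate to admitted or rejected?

Rejected

Atomic conditions:
  legacy status: yes → true
  essay score ≥ 6: 5 ≥ 6 is false
  GPA ≥ 3.94: 3.56 ≥ 3.94 is false
  ACT score = 19: 34 == 19 is false
  community-service hours < 219 hours: 130 < 219 is true
  class-rank percentile = 73%: 41 == 73 is false
  intended major ∈ {Humanities, STEM, Undeclared}: Humanities is in the set → true
  SAT score ≥ 1129: 1272 ≥ 1129 is true
  first-generation student: no → false
Combine:
[1.1.1.2] false AND false = false
[1.1.1] true → false = false
[1.1.2.1] false OR true = true
[1.1.2] NOT true = false
[1.1.3.3] true OR false = true
[1.1.3] false AND true AND true = false
[1.1] false OR false OR false = false
[1] NOT false = true
[root] NOT true = false
Overall: false → rejected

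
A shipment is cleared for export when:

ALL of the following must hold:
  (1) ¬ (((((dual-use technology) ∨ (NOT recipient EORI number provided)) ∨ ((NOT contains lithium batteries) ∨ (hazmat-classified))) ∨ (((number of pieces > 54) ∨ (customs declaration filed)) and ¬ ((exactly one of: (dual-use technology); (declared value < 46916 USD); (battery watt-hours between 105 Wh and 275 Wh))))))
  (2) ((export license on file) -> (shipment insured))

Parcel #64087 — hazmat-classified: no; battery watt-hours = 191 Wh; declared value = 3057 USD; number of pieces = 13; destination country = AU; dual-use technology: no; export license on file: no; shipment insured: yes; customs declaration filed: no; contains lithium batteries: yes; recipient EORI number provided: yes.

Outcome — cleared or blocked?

Cleared

Atomic conditions:
  dual-use technology: no → false
  NOT recipient EORI number provided: yes → false
  NOT contains lithium batteries: yes → false
  hazmat-classified: no → false
  number of pieces > 54: 13 > 54 is false
  customs declaration filed: no → false
  declared value < 46916 USD: 3057 < 46916 is true
  battery watt-hours between 105 Wh and 275 Wh: 191 in [105, 275] is true
  export license on file: no → false
  shipment insured: yes → true
Combine:
[1.1.1.1] false OR false = false
[1.1.1.2] false OR false = false
[1.1.1] false OR false = false
[1.1.2.1] false OR false = false
[1.1.2.2.1] exactly-one(false, true, true) = false
[1.1.2.2] NOT false = true
[1.1.2] false AND true = false
[1.1] false OR false = false
[1] NOT false = true
[2] false → true (antecedent false ⇒ implication holds) = true
[root] true AND true = true
Overall: true → cleared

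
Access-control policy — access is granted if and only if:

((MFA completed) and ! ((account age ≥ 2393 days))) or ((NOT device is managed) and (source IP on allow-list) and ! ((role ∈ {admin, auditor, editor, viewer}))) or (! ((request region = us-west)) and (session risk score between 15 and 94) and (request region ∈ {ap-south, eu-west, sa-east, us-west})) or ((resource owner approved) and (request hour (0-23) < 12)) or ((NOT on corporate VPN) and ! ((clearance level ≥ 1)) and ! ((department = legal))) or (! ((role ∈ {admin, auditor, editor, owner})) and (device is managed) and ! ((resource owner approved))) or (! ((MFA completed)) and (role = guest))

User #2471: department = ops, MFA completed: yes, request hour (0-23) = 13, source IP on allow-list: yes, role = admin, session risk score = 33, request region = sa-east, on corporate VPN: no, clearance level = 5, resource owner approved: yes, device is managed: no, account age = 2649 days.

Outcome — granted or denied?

Granted

Atomic conditions:
  MFA completed: yes → true
  account age ≥ 2393 days: 2649 ≥ 2393 is true
  NOT device is managed: no → true
  source IP on allow-list: yes → true
  role ∈ {admin, auditor, editor, viewer}: admin is in the set → true
  request region = us-west: sa-east == us-west is false
  session risk score between 15 and 94: 33 in [15, 94] is true
  request region ∈ {ap-south, eu-west, sa-east, us-west}: sa-east is in the set → true
  resource owner approved: yes → true
  request hour (0-23) < 12: 13 < 12 is false
  NOT on corporate VPN: no → true
  clearance level ≥ 1: 5 ≥ 1 is true
  department = legal: ops == legal is false
  role ∈ {admin, auditor, editor, owner}: admin is in the set → true
  device is managed: no → false
  role = guest: admin == guest is false
Combine:
[1.2] NOT true = false
[1] true AND false = false
[2.3] NOT true = false
[2] true AND true AND false = false
[3.1] NOT false = true
[3] true AND true AND true = true
[4] true AND false = false
[5.2] NOT true = false
[5.3] NOT false = true
[5] true AND false AND true = false
[6.1] NOT true = false
[6.3] NOT true = false
[6] false AND false AND false = false
[7.1] NOT true = false
[7] false AND false = false
[root] false OR false OR true OR false OR false OR false OR false = true
Overall: true → granted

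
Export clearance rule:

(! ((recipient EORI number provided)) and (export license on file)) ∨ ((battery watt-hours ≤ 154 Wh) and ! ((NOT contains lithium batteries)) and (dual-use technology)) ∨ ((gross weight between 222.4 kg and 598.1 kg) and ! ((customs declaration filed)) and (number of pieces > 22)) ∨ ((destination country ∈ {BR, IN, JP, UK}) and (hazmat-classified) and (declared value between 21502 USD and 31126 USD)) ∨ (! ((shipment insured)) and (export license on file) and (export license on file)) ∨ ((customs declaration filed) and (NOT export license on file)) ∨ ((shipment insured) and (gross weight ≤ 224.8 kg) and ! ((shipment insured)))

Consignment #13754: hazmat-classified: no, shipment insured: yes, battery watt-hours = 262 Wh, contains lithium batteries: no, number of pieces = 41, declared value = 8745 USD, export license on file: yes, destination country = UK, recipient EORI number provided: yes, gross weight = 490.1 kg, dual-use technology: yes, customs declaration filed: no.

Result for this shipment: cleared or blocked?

Atomic conditions:
  recipient EORI number provided: yes → true
  export license on file: yes → true
  battery watt-hours ≤ 154 Wh: 262 ≤ 154 is false
  NOT contains lithium batteries: no → true
  dual-use technology: yes → true
  gross weight between 222.4 kg and 598.1 kg: 490.1 in [222.4, 598.1] is true
  customs declaration filed: no → false
  number of pieces > 22: 41 > 22 is true
  destination country ∈ {BR, IN, JP, UK}: UK is in the set → true
  hazmat-classified: no → false
  declared value between 21502 USD and 31126 USD: 8745 in [21502, 31126] is false
  shipment insured: yes → true
  NOT export license on file: yes → false
  gross weight ≤ 224.8 kg: 490.1 ≤ 224.8 is false
Combine:
[1.1] NOT true = false
[1] false AND true = false
[2.2] NOT true = false
[2] false AND false AND true = false
[3.2] NOT false = true
[3] true AND true AND true = true
[4] true AND false AND false = false
[5.1] NOT true = false
[5] false AND true AND true = false
[6] false AND false = false
[7.3] NOT true = false
[7] true AND false AND false = false
[root] false OR false OR true OR false OR false OR false OR false = true
Overall: true → cleared

Cleared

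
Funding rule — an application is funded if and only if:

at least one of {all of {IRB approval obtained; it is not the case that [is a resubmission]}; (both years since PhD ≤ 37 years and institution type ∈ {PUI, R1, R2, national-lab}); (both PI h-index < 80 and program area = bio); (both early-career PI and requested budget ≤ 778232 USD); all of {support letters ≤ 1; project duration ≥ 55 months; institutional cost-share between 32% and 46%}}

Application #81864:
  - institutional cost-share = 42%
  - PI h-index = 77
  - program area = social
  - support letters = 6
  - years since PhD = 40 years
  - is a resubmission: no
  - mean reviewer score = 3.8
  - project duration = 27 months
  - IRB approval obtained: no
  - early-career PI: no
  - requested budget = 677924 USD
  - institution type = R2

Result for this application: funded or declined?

Atomic conditions:
  IRB approval obtained: no → false
  is a resubmission: no → false
  years since PhD ≤ 37 years: 40 ≤ 37 is false
  institution type ∈ {PUI, R1, R2, national-lab}: R2 is in the set → true
  PI h-index < 80: 77 < 80 is true
  program area = bio: social == bio is false
  early-career PI: no → false
  requested budget ≤ 778232 USD: 677924 ≤ 778232 is true
  support letters ≤ 1: 6 ≤ 1 is false
  project duration ≥ 55 months: 27 ≥ 55 is false
  institutional cost-share between 32% and 46%: 42 in [32, 46] is true
Combine:
[1.2] NOT false = true
[1] false AND true = false
[2] false AND true = false
[3] true AND false = false
[4] false AND true = false
[5] false AND false AND true = false
[root] false OR false OR false OR false OR false = false
Overall: false → declined

Declined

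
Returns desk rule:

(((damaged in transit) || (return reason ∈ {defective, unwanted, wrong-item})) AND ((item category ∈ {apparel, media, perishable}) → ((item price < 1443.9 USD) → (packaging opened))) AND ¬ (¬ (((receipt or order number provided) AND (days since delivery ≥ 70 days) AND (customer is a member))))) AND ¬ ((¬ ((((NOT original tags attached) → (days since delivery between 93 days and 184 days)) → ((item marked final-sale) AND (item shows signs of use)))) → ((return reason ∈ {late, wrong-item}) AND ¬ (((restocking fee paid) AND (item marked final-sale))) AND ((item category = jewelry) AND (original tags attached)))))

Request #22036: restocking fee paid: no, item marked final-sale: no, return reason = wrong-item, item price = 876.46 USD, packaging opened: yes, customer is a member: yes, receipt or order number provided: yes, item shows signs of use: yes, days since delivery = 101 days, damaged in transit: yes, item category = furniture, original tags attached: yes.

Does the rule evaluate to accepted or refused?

Accepted

Atomic conditions:
  damaged in transit: yes → true
  return reason ∈ {defective, unwanted, wrong-item}: wrong-item is in the set → true
  item category ∈ {apparel, media, perishable}: furniture is not in the set → false
  item price < 1443.9 USD: 876.46 < 1443.9 is true
  packaging opened: yes → true
  receipt or order number provided: yes → true
  days since delivery ≥ 70 days: 101 ≥ 70 is true
  customer is a member: yes → true
  NOT original tags attached: yes → false
  days since delivery between 93 days and 184 days: 101 in [93, 184] is true
  item marked final-sale: no → false
  item shows signs of use: yes → true
  return reason ∈ {late, wrong-item}: wrong-item is in the set → true
  restocking fee paid: no → false
  item category = jewelry: furniture == jewelry is false
  original tags attached: yes → true
Combine:
[1.1] true OR true = true
[1.2.2] true → true = true
[1.2] false → true (antecedent false ⇒ implication holds) = true
[1.3.1.1] true AND true AND true = true
[1.3.1] NOT true = false
[1.3] NOT false = true
[1] true AND true AND true = true
[2.1.1.1.1] false → true (antecedent false ⇒ implication holds) = true
[2.1.1.1.2] false AND true = false
[2.1.1.1] true → false = false
[2.1.1] NOT false = true
[2.1.2.2.1] false AND false = false
[2.1.2.2] NOT false = true
[2.1.2.3] false AND true = false
[2.1.2] true AND true AND false = false
[2.1] true → false = false
[2] NOT false = true
[root] true AND true = true
Overall: true → accepted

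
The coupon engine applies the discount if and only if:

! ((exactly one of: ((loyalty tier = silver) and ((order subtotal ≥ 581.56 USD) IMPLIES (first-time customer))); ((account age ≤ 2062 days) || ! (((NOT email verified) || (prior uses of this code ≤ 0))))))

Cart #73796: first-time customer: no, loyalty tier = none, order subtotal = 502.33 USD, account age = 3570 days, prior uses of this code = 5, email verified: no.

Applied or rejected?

Applied

Atomic conditions:
  loyalty tier = silver: none == silver is false
  order subtotal ≥ 581.56 USD: 502.33 ≥ 581.56 is false
  first-time customer: no → false
  account age ≤ 2062 days: 3570 ≤ 2062 is false
  NOT email verified: no → true
  prior uses of this code ≤ 0: 5 ≤ 0 is false
Combine:
[1.1.2] false → false (antecedent false ⇒ implication holds) = true
[1.1] false AND true = false
[1.2.2.1] true OR false = true
[1.2.2] NOT true = false
[1.2] false OR false = false
[1] exactly-one(false, false) = false
[root] NOT false = true
Overall: true → applied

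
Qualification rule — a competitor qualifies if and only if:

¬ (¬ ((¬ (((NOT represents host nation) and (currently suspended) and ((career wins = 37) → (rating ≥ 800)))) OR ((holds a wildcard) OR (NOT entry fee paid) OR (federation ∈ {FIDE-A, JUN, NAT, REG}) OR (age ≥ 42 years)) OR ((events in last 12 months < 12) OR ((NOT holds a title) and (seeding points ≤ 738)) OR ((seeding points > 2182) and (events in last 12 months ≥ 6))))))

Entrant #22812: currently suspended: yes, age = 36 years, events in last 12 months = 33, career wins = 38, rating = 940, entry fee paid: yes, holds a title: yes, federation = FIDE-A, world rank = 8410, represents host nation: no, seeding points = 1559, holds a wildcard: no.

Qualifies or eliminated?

Qualifies

Atomic conditions:
  NOT represents host nation: no → true
  currently suspended: yes → true
  career wins = 37: 38 == 37 is false
  rating ≥ 800: 940 ≥ 800 is true
  holds a wildcard: no → false
  NOT entry fee paid: yes → false
  federation ∈ {FIDE-A, JUN, NAT, REG}: FIDE-A is in the set → true
  age ≥ 42 years: 36 ≥ 42 is false
  events in last 12 months < 12: 33 < 12 is false
  NOT holds a title: yes → false
  seeding points ≤ 738: 1559 ≤ 738 is false
  seeding points > 2182: 1559 > 2182 is false
  events in last 12 months ≥ 6: 33 ≥ 6 is true
Combine:
[1.1.1.1.3] false → true (antecedent false ⇒ implication holds) = true
[1.1.1.1] true AND true AND true = true
[1.1.1] NOT true = false
[1.1.2] false OR false OR true OR false = true
[1.1.3.2] false AND false = false
[1.1.3.3] false AND true = false
[1.1.3] false OR false OR false = false
[1.1] false OR true OR false = true
[1] NOT true = false
[root] NOT false = true
Overall: true → qualifies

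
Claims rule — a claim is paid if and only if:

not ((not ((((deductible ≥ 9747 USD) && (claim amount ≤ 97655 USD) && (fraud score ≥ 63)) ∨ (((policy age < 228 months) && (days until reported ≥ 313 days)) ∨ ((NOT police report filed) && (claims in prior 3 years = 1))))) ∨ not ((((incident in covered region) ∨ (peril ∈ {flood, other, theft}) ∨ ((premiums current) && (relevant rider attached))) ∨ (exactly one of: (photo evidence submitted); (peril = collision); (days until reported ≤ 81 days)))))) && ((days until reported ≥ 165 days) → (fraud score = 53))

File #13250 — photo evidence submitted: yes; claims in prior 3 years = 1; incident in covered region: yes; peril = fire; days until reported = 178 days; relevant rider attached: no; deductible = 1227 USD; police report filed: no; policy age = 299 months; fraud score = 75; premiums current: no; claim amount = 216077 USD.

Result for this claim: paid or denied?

Atomic conditions:
  deductible ≥ 9747 USD: 1227 ≥ 9747 is false
  claim amount ≤ 97655 USD: 216077 ≤ 97655 is false
  fraud score ≥ 63: 75 ≥ 63 is true
  policy age < 228 months: 299 < 228 is false
  days until reported ≥ 313 days: 178 ≥ 313 is false
  NOT police report filed: no → true
  claims in prior 3 years = 1: 1 == 1 is true
  incident in covered region: yes → true
  peril ∈ {flood, other, theft}: fire is not in the set → false
  premiums current: no → false
  relevant rider attached: no → false
  photo evidence submitted: yes → true
  peril = collision: fire == collision is false
  days until reported ≤ 81 days: 178 ≤ 81 is false
  days until reported ≥ 165 days: 178 ≥ 165 is true
  fraud score = 53: 75 == 53 is false
Combine:
[1.1.1.1.1] false AND false AND true = false
[1.1.1.1.2.1] false AND false = false
[1.1.1.1.2.2] true AND true = true
[1.1.1.1.2] false OR true = true
[1.1.1.1] false OR true = true
[1.1.1] NOT true = false
[1.1.2.1.1.3] false AND false = false
[1.1.2.1.1] true OR false OR false = true
[1.1.2.1.2] exactly-one(true, false, false) = true
[1.1.2.1] true OR true = true
[1.1.2] NOT true = false
[1.1] false OR false = false
[1] NOT false = true
[2] true → false = false
[root] true AND false = false
Overall: false → denied

Denied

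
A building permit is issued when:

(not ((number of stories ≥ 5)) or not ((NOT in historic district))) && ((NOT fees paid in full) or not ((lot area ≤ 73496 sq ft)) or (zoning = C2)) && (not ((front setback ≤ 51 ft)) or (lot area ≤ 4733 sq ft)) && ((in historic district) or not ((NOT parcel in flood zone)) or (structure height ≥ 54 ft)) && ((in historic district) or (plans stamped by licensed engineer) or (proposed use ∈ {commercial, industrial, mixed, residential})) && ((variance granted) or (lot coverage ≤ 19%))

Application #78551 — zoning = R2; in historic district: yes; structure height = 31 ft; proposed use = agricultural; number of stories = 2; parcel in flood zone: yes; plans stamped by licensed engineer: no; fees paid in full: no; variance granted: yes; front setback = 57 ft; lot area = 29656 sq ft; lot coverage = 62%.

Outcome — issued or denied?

Issued

Atomic conditions:
  number of stories ≥ 5: 2 ≥ 5 is false
  NOT in historic district: yes → false
  NOT fees paid in full: no → true
  lot area ≤ 73496 sq ft: 29656 ≤ 73496 is true
  zoning = C2: R2 == C2 is false
  front setback ≤ 51 ft: 57 ≤ 51 is false
  lot area ≤ 4733 sq ft: 29656 ≤ 4733 is false
  in historic district: yes → true
  NOT parcel in flood zone: yes → false
  structure height ≥ 54 ft: 31 ≥ 54 is false
  plans stamped by licensed engineer: no → false
  proposed use ∈ {commercial, industrial, mixed, residential}: agricultural is not in the set → false
  variance granted: yes → true
  lot coverage ≤ 19%: 62 ≤ 19 is false
Combine:
[1.1] NOT false = true
[1.2] NOT false = true
[1] true OR true = true
[2.2] NOT true = false
[2] true OR false OR false = true
[3.1] NOT false = true
[3] true OR false = true
[4.2] NOT false = true
[4] true OR true OR false = true
[5] true OR false OR false = true
[6] true OR false = true
[root] true AND true AND true AND true AND true AND true = true
Overall: true → issued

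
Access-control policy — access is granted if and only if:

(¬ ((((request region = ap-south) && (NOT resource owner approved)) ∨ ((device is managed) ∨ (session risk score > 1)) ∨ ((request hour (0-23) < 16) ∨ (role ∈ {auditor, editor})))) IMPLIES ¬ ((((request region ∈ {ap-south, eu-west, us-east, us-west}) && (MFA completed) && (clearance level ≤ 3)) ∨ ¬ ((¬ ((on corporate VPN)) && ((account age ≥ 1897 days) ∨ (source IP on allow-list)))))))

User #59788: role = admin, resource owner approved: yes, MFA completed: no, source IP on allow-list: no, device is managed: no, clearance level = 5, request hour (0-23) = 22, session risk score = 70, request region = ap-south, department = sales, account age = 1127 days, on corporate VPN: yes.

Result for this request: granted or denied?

Granted

Atomic conditions:
  request region = ap-south: ap-south == ap-south is true
  NOT resource owner approved: yes → false
  device is managed: no → false
  session risk score > 1: 70 > 1 is true
  request hour (0-23) < 16: 22 < 16 is false
  role ∈ {auditor, editor}: admin is not in the set → false
  request region ∈ {ap-south, eu-west, us-east, us-west}: ap-south is in the set → true
  MFA completed: no → false
  clearance level ≤ 3: 5 ≤ 3 is false
  on corporate VPN: yes → true
  account age ≥ 1897 days: 1127 ≥ 1897 is false
  source IP on allow-list: no → false
Combine:
[1.1.1] true AND false = false
[1.1.2] false OR true = true
[1.1.3] false OR false = false
[1.1] false OR true OR false = true
[1] NOT true = false
[2.1.1] true AND false AND false = false
[2.1.2.1.1] NOT true = false
[2.1.2.1.2] false OR false = false
[2.1.2.1] false AND false = false
[2.1.2] NOT false = true
[2.1] false OR true = true
[2] NOT true = false
[root] false → false (antecedent false ⇒ implication holds) = true
Overall: true → granted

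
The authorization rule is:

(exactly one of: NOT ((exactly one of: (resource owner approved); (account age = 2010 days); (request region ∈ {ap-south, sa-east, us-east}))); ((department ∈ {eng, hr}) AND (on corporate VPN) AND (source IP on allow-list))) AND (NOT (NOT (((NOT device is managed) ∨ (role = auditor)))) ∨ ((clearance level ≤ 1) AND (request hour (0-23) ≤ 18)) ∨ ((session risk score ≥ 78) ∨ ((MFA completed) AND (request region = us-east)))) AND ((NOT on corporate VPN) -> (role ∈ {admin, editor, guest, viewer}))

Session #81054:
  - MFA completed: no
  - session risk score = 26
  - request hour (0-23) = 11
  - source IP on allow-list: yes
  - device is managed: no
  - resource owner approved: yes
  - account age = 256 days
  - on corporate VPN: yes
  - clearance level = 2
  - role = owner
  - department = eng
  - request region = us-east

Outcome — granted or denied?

Denied

Atomic conditions:
  resource owner approved: yes → true
  account age = 2010 days: 256 == 2010 is false
  request region ∈ {ap-south, sa-east, us-east}: us-east is in the set → true
  department ∈ {eng, hr}: eng is in the set → true
  on corporate VPN: yes → true
  source IP on allow-list: yes → true
  NOT device is managed: no → true
  role = auditor: owner == auditor is false
  clearance level ≤ 1: 2 ≤ 1 is false
  request hour (0-23) ≤ 18: 11 ≤ 18 is true
  session risk score ≥ 78: 26 ≥ 78 is false
  MFA completed: no → false
  request region = us-east: us-east == us-east is true
  NOT on corporate VPN: yes → false
  role ∈ {admin, editor, guest, viewer}: owner is not in the set → false
Combine:
[1.1.1] exactly-one(true, false, true) = false
[1.1] NOT false = true
[1.2] true AND true AND true = true
[1] exactly-one(true, true) = false
[2.1.1.1] true OR false = true
[2.1.1] NOT true = false
[2.1] NOT false = true
[2.2] false AND true = false
[2.3.2] false AND true = false
[2.3] false OR false = false
[2] true OR false OR false = true
[3] false → false (antecedent false ⇒ implication holds) = true
[root] false AND true AND true = false
Overall: false → denied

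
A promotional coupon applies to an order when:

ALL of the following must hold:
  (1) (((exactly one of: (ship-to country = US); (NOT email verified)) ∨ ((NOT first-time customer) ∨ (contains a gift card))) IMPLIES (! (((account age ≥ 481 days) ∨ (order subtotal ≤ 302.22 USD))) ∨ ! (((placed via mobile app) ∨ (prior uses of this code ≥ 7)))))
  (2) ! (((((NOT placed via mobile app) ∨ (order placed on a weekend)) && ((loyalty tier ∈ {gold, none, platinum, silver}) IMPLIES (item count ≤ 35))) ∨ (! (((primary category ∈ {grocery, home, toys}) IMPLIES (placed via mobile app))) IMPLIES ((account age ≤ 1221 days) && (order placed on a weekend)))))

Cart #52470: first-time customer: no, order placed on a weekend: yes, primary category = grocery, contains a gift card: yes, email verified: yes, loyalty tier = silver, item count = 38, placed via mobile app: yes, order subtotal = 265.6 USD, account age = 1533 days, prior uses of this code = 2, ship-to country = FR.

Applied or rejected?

Rejected

Atomic conditions:
  ship-to country = US: FR == US is false
  NOT email verified: yes → false
  NOT first-time customer: no → true
  contains a gift card: yes → true
  account age ≥ 481 days: 1533 ≥ 481 is true
  order subtotal ≤ 302.22 USD: 265.6 ≤ 302.22 is true
  placed via mobile app: yes → true
  prior uses of this code ≥ 7: 2 ≥ 7 is false
  NOT placed via mobile app: yes → false
  order placed on a weekend: yes → true
  loyalty tier ∈ {gold, none, platinum, silver}: silver is in the set → true
  item count ≤ 35: 38 ≤ 35 is false
  primary category ∈ {grocery, home, toys}: grocery is in the set → true
  account age ≤ 1221 days: 1533 ≤ 1221 is false
Combine:
[1.1.1] exactly-one(false, false) = false
[1.1.2] true OR true = true
[1.1] false OR true = true
[1.2.1.1] true OR true = true
[1.2.1] NOT true = false
[1.2.2.1] true OR false = true
[1.2.2] NOT true = false
[1.2] false OR false = false
[1] true → false = false
[2.1.1.1] false OR true = true
[2.1.1.2] true → false = false
[2.1.1] true AND false = false
[2.1.2.1.1] true → true = true
[2.1.2.1] NOT true = false
[2.1.2.2] false AND true = false
[2.1.2] false → false (antecedent false ⇒ implication holds) = true
[2.1] false OR true = true
[2] NOT true = false
[root] false AND false = false
Overall: false → rejected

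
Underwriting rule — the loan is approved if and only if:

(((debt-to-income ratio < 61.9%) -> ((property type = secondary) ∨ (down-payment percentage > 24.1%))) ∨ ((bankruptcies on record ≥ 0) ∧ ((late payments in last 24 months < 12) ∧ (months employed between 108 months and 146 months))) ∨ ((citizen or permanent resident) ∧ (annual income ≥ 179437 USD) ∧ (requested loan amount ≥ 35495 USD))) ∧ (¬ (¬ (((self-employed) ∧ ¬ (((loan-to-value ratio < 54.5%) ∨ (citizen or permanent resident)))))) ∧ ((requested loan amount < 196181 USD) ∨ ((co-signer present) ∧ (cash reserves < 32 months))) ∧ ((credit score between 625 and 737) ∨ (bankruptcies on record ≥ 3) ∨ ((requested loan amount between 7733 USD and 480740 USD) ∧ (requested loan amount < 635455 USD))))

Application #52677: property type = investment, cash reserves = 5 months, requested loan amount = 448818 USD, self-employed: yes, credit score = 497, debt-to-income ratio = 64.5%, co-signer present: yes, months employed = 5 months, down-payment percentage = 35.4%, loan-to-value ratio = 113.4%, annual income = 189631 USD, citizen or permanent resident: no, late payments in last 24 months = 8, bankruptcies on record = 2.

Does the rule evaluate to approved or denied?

Approved

Atomic conditions:
  debt-to-income ratio < 61.9%: 64.5 < 61.9 is false
  property type = secondary: investment == secondary is false
  down-payment percentage > 24.1%: 35.4 > 24.1 is true
  bankruptcies on record ≥ 0: 2 ≥ 0 is true
  late payments in last 24 months < 12: 8 < 12 is true
  months employed between 108 months and 146 months: 5 in [108, 146] is false
  citizen or permanent resident: no → false
  annual income ≥ 179437 USD: 189631 ≥ 179437 is true
  requested loan amount ≥ 35495 USD: 448818 ≥ 35495 is true
  self-employed: yes → true
  loan-to-value ratio < 54.5%: 113.4 < 54.5 is false
  requested loan amount < 196181 USD: 448818 < 196181 is false
  co-signer present: yes → true
  cash reserves < 32 months: 5 < 32 is true
  credit score between 625 and 737: 497 in [625, 737] is false
  bankruptcies on record ≥ 3: 2 ≥ 3 is false
  requested loan amount between 7733 USD and 480740 USD: 448818 in [7733, 480740] is true
  requested loan amount < 635455 USD: 448818 < 635455 is true
Combine:
[1.1.2] false OR true = true
[1.1] false → true (antecedent false ⇒ implication holds) = true
[1.2.2] true AND false = false
[1.2] true AND false = false
[1.3] false AND true AND true = false
[1] true OR false OR false = true
[2.1.1.1.2.1] false OR false = false
[2.1.1.1.2] NOT false = true
[2.1.1.1] true AND true = true
[2.1.1] NOT true = false
[2.1] NOT false = true
[2.2.2] true AND true = true
[2.2] false OR true = true
[2.3.3] true AND true = true
[2.3] false OR false OR true = true
[2] true AND true AND true = true
[root] true AND true = true
Overall: true → approved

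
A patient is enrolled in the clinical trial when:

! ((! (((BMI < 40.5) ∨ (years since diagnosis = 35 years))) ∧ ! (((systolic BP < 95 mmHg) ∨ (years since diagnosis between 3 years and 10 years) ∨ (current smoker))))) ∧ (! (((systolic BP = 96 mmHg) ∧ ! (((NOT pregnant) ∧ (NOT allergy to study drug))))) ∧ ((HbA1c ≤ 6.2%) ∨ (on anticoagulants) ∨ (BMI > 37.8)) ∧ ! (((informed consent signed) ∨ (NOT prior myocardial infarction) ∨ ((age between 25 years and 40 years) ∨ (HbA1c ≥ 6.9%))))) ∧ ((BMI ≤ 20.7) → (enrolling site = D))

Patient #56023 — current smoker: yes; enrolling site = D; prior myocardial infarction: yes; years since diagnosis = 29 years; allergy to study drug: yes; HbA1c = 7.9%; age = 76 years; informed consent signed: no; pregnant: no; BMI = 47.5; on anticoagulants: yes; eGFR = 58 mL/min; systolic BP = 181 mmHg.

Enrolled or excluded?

Excluded

Atomic conditions:
  BMI < 40.5: 47.5 < 40.5 is false
  years since diagnosis = 35 years: 29 == 35 is false
  systolic BP < 95 mmHg: 181 < 95 is false
  years since diagnosis between 3 years and 10 years: 29 in [3, 10] is false
  current smoker: yes → true
  systolic BP = 96 mmHg: 181 == 96 is false
  NOT pregnant: no → true
  NOT allergy to study drug: yes → false
  HbA1c ≤ 6.2%: 7.9 ≤ 6.2 is false
  on anticoagulants: yes → true
  BMI > 37.8: 47.5 > 37.8 is true
  informed consent signed: no → false
  NOT prior myocardial infarction: yes → false
  age between 25 years and 40 years: 76 in [25, 40] is false
  HbA1c ≥ 6.9%: 7.9 ≥ 6.9 is true
  BMI ≤ 20.7: 47.5 ≤ 20.7 is false
  enrolling site = D: D == D is true
Combine:
[1.1.1.1] false OR false = false
[1.1.1] NOT false = true
[1.1.2.1] false OR false OR true = true
[1.1.2] NOT true = false
[1.1] true AND false = false
[1] NOT false = true
[2.1.1.2.1] true AND false = false
[2.1.1.2] NOT false = true
[2.1.1] false AND true = false
[2.1] NOT false = true
[2.2] false OR true OR true = true
[2.3.1.3] false OR true = true
[2.3.1] false OR false OR true = true
[2.3] NOT true = false
[2] true AND true AND false = false
[3] false → true (antecedent false ⇒ implication holds) = true
[root] true AND false AND true = false
Overall: false → excluded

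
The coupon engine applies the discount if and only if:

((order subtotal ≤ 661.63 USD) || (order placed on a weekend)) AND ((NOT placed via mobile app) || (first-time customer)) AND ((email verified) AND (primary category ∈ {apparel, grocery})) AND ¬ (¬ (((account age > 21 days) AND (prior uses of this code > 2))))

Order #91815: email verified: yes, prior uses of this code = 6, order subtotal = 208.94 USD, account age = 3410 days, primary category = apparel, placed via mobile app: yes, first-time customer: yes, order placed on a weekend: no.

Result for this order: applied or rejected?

Atomic conditions:
  order subtotal ≤ 661.63 USD: 208.94 ≤ 661.63 is true
  order placed on a weekend: no → false
  NOT placed via mobile app: yes → false
  first-time customer: yes → true
  email verified: yes → true
  primary category ∈ {apparel, grocery}: apparel is in the set → true
  account age > 21 days: 3410 > 21 is true
  prior uses of this code > 2: 6 > 2 is true
Combine:
[1] true OR false = true
[2] false OR true = true
[3] true AND true = true
[4.1.1] true AND true = true
[4.1] NOT true = false
[4] NOT false = true
[root] true AND true AND true AND true = true
Overall: true → applied

Applied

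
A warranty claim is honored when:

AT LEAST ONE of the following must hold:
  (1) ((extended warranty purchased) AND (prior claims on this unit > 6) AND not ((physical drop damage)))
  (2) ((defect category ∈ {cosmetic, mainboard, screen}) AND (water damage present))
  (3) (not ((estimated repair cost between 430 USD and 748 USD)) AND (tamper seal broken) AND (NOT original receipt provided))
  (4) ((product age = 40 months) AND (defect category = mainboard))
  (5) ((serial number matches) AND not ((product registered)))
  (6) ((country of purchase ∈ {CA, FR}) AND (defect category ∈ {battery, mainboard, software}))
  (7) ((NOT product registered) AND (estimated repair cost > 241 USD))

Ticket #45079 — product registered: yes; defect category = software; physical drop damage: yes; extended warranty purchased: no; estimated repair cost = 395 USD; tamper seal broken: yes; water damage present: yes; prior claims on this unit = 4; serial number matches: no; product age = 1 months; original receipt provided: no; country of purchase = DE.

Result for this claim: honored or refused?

Atomic conditions:
  extended warranty purchased: no → false
  prior claims on this unit > 6: 4 > 6 is false
  physical drop damage: yes → true
  defect category ∈ {cosmetic, mainboard, screen}: software is not in the set → false
  water damage present: yes → true
  estimated repair cost between 430 USD and 748 USD: 395 in [430, 748] is false
  tamper seal broken: yes → true
  NOT original receipt provided: no → true
  product age = 40 months: 1 == 40 is false
  defect category = mainboard: software == mainboard is false
  serial number matches: no → false
  product registered: yes → true
  country of purchase ∈ {CA, FR}: DE is not in the set → false
  defect category ∈ {battery, mainboard, software}: software is in the set → true
  NOT product registered: yes → false
  estimated repair cost > 241 USD: 395 > 241 is true
Combine:
[1.3] NOT true = false
[1] false AND false AND false = false
[2] false AND true = false
[3.1] NOT false = true
[3] true AND true AND true = true
[4] false AND false = false
[5.2] NOT true = false
[5] false AND false = false
[6] false AND true = false
[7] false AND true = false
[root] false OR false OR true OR false OR false OR false OR false = true
Overall: true → honored

Honored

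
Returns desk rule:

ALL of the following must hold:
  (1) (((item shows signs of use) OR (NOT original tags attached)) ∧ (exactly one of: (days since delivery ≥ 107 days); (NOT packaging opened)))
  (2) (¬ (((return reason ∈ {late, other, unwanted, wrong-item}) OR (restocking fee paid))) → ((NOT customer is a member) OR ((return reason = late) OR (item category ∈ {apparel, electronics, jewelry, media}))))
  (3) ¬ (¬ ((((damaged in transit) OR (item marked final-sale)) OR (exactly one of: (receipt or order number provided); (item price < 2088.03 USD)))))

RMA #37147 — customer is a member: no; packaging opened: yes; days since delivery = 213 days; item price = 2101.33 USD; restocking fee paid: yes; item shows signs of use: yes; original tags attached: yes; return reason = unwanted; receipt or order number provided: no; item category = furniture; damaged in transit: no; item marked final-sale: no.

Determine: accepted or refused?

Refused

Atomic conditions:
  item shows signs of use: yes → true
  NOT original tags attached: yes → false
  days since delivery ≥ 107 days: 213 ≥ 107 is true
  NOT packaging opened: yes → false
  return reason ∈ {late, other, unwanted, wrong-item}: unwanted is in the set → true
  restocking fee paid: yes → true
  NOT customer is a member: no → true
  return reason = late: unwanted == late is false
  item category ∈ {apparel, electronics, jewelry, media}: furniture is not in the set → false
  damaged in transit: no → false
  item marked final-sale: no → false
  receipt or order number provided: no → false
  item price < 2088.03 USD: 2101.33 < 2088.03 is false
Combine:
[1.1] true OR false = true
[1.2] exactly-one(true, false) = true
[1] true AND true = true
[2.1.1] true OR true = true
[2.1] NOT true = false
[2.2.2] false OR false = false
[2.2] true OR false = true
[2] false → true (antecedent false ⇒ implication holds) = true
[3.1.1.1] false OR false = false
[3.1.1.2] exactly-one(false, false) = false
[3.1.1] false OR false = false
[3.1] NOT false = true
[3] NOT true = false
[root] true AND true AND false = false
Overall: false → refused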